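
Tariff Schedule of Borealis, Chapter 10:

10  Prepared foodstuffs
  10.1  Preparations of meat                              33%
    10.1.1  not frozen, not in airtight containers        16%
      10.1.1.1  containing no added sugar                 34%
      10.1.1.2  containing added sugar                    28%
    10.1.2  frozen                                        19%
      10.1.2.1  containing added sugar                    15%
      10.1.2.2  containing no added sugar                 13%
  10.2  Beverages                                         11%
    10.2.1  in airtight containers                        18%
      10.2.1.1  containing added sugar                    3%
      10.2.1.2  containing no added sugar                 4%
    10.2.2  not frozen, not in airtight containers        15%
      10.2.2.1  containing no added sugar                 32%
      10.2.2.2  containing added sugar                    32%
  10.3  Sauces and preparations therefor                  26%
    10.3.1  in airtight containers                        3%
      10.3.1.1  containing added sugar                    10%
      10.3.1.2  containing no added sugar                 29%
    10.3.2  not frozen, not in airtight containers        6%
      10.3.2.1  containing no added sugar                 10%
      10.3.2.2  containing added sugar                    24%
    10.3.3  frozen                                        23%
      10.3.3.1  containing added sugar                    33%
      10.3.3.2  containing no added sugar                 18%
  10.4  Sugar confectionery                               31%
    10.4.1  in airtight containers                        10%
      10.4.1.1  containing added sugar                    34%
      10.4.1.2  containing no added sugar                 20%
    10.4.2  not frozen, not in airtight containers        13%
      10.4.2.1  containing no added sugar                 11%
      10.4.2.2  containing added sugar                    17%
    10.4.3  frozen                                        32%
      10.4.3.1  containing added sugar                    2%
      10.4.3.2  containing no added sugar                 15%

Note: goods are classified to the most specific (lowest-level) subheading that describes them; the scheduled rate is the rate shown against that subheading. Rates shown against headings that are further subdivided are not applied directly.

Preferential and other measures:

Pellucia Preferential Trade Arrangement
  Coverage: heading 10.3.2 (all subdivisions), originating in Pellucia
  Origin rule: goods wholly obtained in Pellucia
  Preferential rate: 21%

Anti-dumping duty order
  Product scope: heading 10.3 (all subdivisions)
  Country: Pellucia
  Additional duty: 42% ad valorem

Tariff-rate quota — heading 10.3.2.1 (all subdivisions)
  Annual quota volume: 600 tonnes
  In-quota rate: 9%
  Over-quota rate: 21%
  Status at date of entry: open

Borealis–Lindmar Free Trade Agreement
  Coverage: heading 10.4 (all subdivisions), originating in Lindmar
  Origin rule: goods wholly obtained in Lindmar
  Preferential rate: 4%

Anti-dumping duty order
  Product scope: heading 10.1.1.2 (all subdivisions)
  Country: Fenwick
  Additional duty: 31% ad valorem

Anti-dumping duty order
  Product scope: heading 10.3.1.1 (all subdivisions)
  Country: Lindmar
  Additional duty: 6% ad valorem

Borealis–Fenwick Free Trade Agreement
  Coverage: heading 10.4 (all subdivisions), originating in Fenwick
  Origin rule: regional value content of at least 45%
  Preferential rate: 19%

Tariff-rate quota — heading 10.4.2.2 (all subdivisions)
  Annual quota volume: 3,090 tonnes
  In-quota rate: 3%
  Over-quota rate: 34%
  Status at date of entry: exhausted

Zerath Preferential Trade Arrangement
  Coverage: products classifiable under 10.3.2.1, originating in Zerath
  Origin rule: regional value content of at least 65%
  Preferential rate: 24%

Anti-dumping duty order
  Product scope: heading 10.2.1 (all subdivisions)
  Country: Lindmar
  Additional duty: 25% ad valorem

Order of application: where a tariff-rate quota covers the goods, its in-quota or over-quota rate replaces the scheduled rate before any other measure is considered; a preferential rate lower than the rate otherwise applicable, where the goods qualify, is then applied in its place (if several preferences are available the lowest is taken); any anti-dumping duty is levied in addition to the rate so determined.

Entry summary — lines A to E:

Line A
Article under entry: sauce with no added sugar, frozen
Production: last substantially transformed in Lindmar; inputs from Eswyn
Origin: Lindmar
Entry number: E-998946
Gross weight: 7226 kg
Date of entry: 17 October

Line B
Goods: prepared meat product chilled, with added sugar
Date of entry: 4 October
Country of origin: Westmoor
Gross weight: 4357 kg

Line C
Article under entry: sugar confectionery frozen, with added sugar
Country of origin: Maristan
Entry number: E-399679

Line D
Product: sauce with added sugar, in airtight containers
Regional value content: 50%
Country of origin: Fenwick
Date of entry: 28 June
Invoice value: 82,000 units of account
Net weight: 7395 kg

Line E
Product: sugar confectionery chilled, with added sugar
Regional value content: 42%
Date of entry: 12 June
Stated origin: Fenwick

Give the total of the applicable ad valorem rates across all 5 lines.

92%

Line A: sauce → 10.3; frozen → 10.3.3; with no added sugar → 10.3.3.2. Scheduled 18%. Lindmar agreement on 10.4: 10.3.3.2 not covered. → 18%.
Line B: prepared meat product → 10.1; chilled → 10.1.1; with added sugar → 10.1.1.2. Scheduled 28%. No special measure applies. → 28%.
Line C: sugar confectionery → 10.4; frozen → 10.4.3; with added sugar → 10.4.3.1. Scheduled 2%. No special measure applies. → 2%.
Line D: sauce → 10.3; in airtight containers → 10.3.1; with added sugar → 10.3.1.1. Scheduled 10%. Fenwick agreement on 10.4: 10.3.1.1 not covered. → 10%.
Line E: sugar confectionery → 10.4; chilled → 10.4.2; with added sugar → 10.4.2.2. Scheduled 17%. quota on 10.4.2.2 exhausted → over-quota 34%; Fenwick agreement on 10.4: RVC < 45%. → 34%.
Sum: 18% + 28% + 2% + 10% + 34% = 92%.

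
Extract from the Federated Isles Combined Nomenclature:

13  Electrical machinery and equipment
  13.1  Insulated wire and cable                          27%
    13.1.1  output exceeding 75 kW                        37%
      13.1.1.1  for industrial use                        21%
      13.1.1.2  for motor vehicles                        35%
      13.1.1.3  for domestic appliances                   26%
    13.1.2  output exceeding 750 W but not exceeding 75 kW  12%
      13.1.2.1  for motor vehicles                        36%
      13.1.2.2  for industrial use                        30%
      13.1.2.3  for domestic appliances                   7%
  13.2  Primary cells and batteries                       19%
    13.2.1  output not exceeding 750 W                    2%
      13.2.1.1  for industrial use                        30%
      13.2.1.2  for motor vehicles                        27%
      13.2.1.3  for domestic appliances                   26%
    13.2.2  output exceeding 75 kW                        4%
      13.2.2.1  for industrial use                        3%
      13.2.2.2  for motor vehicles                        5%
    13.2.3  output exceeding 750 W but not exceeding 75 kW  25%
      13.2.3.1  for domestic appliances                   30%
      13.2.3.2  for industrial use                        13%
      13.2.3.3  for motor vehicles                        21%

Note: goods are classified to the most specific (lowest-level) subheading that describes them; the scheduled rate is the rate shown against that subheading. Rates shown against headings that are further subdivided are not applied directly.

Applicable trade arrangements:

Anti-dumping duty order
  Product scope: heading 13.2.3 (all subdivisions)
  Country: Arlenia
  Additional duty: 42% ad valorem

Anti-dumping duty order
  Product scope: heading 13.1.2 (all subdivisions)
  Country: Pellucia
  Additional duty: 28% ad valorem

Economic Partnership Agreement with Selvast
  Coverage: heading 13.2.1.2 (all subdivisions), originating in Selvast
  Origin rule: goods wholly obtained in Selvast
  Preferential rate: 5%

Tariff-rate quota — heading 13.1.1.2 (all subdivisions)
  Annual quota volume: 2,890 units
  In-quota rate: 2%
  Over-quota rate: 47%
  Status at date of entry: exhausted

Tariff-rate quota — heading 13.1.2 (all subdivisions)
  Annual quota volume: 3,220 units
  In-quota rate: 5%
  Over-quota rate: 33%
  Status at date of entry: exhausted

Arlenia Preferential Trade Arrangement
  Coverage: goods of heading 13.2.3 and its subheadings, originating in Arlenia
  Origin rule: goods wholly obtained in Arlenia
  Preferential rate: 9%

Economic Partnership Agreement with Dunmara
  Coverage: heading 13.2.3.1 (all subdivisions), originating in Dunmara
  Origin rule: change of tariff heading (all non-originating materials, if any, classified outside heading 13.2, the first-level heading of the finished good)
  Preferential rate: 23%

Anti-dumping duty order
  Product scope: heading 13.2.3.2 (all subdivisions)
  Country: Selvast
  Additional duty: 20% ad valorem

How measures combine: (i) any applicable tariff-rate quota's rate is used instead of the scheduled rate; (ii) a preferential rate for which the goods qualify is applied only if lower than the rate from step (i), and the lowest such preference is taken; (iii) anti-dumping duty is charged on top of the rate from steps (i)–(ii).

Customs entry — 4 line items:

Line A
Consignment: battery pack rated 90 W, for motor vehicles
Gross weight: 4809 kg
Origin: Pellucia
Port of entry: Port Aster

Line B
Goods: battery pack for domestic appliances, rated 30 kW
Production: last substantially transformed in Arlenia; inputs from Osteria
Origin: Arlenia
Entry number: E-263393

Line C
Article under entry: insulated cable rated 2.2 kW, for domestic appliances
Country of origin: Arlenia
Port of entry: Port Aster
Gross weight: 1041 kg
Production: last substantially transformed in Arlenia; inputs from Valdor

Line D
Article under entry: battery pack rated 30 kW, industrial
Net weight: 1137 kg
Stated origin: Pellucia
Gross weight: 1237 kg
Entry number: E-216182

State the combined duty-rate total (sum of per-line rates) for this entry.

145%

Line A: battery pack → 13.2; rated 90 W → 13.2.1; for motor vehicles → 13.2.1.2. Scheduled 27%. No special measure applies. → 27%.
Line B: battery pack → 13.2; rated 30 kW → 13.2.3; for domestic appliances → 13.2.3.1. Scheduled 30%. Arlenia agreement on 13.2.3: not wholly obtained; anti-dumping (Arlenia, 13.2.3): +42%; total 30% + 42% = 72%. → 72%.
Line C: insulated cable → 13.1; rated 2.2 kW → 13.1.2; for domestic appliances → 13.1.2.3. Scheduled 7%. quota on 13.1.2 exhausted → over-quota 33%; Arlenia agreement on 13.2.3: 13.1.2.3 not covered. → 33%.
Line D: battery pack → 13.2; rated 30 kW → 13.2.3; industrial → 13.2.3.2. Scheduled 13%. No special measure applies. → 13%.
Sum: 27% + 72% + 33% + 13% = 145%.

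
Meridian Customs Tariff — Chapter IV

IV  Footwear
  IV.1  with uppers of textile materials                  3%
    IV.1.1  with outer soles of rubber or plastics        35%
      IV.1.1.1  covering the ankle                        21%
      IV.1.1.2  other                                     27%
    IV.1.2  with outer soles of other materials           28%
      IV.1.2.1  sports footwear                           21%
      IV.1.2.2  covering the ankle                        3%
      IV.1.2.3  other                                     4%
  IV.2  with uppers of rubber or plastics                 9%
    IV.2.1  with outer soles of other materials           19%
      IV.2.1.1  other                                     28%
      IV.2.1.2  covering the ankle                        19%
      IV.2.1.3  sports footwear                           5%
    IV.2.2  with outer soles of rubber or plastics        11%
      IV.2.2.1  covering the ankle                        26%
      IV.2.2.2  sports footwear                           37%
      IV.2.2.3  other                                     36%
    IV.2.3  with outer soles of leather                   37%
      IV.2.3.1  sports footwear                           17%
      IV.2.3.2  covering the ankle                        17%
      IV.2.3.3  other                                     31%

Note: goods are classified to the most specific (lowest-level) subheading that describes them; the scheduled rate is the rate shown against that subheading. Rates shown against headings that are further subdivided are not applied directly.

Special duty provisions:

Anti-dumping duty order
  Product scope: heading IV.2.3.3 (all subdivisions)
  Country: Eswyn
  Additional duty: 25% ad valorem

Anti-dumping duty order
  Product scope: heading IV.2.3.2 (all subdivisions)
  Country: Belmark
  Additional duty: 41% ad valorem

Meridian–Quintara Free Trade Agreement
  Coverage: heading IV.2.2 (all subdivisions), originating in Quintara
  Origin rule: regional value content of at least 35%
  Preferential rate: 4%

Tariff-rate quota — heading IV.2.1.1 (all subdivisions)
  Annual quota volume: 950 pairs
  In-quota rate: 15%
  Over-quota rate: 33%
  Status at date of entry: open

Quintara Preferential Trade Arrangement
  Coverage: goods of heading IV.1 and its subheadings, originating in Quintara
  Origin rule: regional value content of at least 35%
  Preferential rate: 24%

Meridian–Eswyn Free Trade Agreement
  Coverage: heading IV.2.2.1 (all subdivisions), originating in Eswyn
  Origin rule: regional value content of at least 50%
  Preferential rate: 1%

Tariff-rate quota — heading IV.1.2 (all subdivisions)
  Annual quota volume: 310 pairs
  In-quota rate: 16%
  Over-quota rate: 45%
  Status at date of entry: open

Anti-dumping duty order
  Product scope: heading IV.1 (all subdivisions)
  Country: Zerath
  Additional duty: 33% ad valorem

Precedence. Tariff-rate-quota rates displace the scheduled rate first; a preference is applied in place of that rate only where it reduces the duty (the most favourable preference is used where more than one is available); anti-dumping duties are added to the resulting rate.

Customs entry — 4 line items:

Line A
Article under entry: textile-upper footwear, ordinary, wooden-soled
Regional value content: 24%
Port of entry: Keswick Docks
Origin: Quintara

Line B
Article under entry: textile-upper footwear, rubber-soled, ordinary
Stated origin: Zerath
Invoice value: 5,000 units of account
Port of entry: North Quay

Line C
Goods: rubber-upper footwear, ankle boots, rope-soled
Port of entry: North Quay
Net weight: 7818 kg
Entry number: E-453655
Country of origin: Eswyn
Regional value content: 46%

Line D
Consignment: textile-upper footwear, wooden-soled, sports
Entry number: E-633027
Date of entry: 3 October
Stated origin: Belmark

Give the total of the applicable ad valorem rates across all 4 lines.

Line A: textile-upper → IV.1; wooden-soled → IV.1.2; ordinary → IV.1.2.3. Scheduled 4%. quota on IV.1.2 open → in-quota 16%; Quintara agreement on IV.2.2: IV.1.2.3 not covered; Quintara agreement on IV.1: RVC < 35%. → 16%.
Line B: textile-upper → IV.1; rubber-soled → IV.1.1; ordinary → IV.1.1.2. Scheduled 27%. anti-dumping (Zerath, IV.1): +33%; total 27% + 33% = 60%. → 60%.
Line C: rubber-upper → IV.2; rope-soled → IV.2.1; ankle boots → IV.2.1.2. Scheduled 19%. Eswyn agreement on IV.2.2.1: IV.2.1.2 not covered. → 19%.
Line D: textile-upper → IV.1; wooden-soled → IV.1.2; sports → IV.1.2.1. Scheduled 21%. quota on IV.1.2 open → in-quota 16%. → 16%.
Sum: 16% + 60% + 19% + 16% = 111%.

111%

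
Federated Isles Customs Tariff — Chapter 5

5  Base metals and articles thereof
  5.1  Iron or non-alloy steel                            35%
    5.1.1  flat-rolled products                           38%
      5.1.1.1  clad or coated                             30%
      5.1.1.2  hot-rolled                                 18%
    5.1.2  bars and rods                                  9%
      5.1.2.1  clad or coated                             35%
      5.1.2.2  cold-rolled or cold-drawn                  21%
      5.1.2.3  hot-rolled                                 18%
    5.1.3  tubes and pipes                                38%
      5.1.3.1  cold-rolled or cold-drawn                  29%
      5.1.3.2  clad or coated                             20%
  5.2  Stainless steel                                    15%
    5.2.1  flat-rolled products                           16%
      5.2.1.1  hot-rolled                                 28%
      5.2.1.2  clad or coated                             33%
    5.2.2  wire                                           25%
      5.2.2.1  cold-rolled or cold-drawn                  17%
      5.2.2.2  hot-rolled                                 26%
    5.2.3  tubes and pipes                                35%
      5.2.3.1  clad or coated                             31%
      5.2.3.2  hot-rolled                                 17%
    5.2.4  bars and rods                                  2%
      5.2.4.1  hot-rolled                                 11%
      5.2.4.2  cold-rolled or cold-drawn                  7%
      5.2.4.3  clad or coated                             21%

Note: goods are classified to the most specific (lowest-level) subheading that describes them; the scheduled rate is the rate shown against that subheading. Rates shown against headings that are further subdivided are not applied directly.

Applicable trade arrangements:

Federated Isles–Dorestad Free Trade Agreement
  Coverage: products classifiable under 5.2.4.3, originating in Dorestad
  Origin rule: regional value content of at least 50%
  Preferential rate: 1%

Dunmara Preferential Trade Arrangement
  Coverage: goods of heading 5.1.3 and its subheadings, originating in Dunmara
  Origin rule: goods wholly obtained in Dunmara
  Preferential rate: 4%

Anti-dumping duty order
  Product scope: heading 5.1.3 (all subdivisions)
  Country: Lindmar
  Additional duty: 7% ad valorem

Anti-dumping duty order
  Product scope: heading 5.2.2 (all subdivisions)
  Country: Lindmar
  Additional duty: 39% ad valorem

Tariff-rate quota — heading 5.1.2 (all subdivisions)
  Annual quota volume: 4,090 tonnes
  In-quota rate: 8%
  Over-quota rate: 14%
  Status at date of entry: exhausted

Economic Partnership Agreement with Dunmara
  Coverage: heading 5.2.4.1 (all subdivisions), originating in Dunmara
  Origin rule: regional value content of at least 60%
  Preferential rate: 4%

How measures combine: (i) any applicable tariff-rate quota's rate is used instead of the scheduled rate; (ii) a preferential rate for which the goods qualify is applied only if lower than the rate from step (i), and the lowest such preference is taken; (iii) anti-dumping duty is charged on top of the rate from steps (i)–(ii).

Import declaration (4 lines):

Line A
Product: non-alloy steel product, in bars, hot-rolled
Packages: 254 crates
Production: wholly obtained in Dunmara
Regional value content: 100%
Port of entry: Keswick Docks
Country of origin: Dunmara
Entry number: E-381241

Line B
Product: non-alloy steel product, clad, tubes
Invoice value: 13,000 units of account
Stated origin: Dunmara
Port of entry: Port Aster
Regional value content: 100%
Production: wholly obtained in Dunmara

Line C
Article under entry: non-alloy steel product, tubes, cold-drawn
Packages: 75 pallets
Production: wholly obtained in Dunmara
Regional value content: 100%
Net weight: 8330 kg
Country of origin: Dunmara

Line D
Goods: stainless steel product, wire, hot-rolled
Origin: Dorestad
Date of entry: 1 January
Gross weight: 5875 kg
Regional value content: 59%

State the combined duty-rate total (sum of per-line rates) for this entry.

Line A: non-alloy steel → 5.1; in bars → 5.1.2; hot-rolled → 5.1.2.3. Scheduled 18%. quota on 5.1.2 exhausted → over-quota 14%; Dunmara agreement on 5.1.3: 5.1.2.3 not covered; Dunmara agreement on 5.2.4.1: 5.1.2.3 not covered. → 14%.
Line B: non-alloy steel → 5.1; tubes → 5.1.3; clad → 5.1.3.2. Scheduled 20%. Dunmara agreement on 5.1.3: wholly obtained → 4% available; Dunmara agreement on 5.2.4.1: 5.1.3.2 not covered; preferential 4%. → 4%.
Line C: non-alloy steel → 5.1; tubes → 5.1.3; cold-drawn → 5.1.3.1. Scheduled 29%. Dunmara agreement on 5.1.3: wholly obtained → 4% available; Dunmara agreement on 5.2.4.1: 5.1.3.1 not covered; preferential 4%. → 4%.
Line D: stainless steel → 5.2; wire → 5.2.2; hot-rolled → 5.2.2.2. Scheduled 26%. Dorestad agreement on 5.2.4.3: 5.2.2.2 not covered. → 26%.
Sum: 14% + 4% + 4% + 26% = 48%.

48%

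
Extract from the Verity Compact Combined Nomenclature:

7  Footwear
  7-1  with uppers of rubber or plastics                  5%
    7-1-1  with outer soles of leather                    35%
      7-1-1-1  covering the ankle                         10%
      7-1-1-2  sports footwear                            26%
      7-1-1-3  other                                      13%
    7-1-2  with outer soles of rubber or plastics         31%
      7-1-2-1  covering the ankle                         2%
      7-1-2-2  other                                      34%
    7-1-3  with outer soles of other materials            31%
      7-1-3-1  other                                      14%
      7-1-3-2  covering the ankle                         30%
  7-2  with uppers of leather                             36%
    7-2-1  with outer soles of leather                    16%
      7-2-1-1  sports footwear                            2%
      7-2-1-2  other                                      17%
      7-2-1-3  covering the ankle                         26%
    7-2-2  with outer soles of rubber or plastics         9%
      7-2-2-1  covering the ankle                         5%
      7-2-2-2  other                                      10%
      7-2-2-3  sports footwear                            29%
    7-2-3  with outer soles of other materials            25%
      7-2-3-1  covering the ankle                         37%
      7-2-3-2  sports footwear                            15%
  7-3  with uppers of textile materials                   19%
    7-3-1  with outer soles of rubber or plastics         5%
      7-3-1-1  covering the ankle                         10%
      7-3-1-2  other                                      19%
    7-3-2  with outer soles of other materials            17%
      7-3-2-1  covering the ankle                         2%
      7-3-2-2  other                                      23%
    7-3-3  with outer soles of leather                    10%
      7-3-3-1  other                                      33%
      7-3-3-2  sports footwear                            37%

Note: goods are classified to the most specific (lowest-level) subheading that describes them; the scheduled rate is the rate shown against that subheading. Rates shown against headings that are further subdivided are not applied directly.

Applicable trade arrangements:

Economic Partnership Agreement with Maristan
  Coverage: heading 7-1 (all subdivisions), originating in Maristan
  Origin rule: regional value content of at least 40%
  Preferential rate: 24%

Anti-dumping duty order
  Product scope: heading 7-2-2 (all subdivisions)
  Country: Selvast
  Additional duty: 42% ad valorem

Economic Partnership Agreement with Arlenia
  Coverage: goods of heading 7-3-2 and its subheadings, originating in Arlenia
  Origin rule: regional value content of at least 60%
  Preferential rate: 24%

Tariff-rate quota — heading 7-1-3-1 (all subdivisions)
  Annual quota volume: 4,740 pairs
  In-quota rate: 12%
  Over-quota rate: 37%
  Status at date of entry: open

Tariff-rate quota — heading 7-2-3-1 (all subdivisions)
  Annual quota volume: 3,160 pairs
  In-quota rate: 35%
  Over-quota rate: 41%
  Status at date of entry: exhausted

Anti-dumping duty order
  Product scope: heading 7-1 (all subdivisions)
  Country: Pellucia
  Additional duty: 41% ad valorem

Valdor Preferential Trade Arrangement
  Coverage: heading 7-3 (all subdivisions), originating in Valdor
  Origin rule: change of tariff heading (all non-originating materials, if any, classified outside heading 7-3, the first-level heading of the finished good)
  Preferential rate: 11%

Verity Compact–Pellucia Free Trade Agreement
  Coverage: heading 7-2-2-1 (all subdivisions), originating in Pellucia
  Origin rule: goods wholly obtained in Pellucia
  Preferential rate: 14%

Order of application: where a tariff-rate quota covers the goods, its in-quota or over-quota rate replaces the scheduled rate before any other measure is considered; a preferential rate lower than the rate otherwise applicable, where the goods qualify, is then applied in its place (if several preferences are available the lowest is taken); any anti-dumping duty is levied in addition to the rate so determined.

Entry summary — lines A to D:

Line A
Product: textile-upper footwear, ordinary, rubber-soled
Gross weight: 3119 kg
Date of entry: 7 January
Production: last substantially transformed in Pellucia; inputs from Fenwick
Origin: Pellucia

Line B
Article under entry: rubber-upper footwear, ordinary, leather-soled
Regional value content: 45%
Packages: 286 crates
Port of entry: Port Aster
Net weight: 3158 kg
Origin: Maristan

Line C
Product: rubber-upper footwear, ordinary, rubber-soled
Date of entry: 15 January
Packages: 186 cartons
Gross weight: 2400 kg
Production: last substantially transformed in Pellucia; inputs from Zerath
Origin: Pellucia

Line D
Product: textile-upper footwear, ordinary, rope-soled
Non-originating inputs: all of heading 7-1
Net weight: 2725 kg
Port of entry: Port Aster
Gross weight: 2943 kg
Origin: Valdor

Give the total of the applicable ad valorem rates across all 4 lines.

Line A: textile-upper → 7-3; rubber-soled → 7-3-1; ordinary → 7-3-1-2. Scheduled 19%. Pellucia agreement on 7-2-2-1: 7-3-1-2 not covered. → 19%.
Line B: rubber-upper → 7-1; leather-soled → 7-1-1; ordinary → 7-1-1-3. Scheduled 13%. Maristan agreement on 7-1: RVC ≥ 40% → 24% available; preference 24% not lower than 13% → no reduction. → 13%.
Line C: rubber-upper → 7-1; rubber-soled → 7-1-2; ordinary → 7-1-2-2. Scheduled 34%. Pellucia agreement on 7-2-2-1: 7-1-2-2 not covered; anti-dumping (Pellucia, 7-1): +41%; total 34% + 41% = 75%. → 75%.
Line D: textile-upper → 7-3; rope-soled → 7-3-2; ordinary → 7-3-2-2. Scheduled 23%. Valdor agreement on 7-3: CTH met → 11% available; preferential 11%. → 11%.
Sum: 19% + 13% + 75% + 11% = 118%.

118%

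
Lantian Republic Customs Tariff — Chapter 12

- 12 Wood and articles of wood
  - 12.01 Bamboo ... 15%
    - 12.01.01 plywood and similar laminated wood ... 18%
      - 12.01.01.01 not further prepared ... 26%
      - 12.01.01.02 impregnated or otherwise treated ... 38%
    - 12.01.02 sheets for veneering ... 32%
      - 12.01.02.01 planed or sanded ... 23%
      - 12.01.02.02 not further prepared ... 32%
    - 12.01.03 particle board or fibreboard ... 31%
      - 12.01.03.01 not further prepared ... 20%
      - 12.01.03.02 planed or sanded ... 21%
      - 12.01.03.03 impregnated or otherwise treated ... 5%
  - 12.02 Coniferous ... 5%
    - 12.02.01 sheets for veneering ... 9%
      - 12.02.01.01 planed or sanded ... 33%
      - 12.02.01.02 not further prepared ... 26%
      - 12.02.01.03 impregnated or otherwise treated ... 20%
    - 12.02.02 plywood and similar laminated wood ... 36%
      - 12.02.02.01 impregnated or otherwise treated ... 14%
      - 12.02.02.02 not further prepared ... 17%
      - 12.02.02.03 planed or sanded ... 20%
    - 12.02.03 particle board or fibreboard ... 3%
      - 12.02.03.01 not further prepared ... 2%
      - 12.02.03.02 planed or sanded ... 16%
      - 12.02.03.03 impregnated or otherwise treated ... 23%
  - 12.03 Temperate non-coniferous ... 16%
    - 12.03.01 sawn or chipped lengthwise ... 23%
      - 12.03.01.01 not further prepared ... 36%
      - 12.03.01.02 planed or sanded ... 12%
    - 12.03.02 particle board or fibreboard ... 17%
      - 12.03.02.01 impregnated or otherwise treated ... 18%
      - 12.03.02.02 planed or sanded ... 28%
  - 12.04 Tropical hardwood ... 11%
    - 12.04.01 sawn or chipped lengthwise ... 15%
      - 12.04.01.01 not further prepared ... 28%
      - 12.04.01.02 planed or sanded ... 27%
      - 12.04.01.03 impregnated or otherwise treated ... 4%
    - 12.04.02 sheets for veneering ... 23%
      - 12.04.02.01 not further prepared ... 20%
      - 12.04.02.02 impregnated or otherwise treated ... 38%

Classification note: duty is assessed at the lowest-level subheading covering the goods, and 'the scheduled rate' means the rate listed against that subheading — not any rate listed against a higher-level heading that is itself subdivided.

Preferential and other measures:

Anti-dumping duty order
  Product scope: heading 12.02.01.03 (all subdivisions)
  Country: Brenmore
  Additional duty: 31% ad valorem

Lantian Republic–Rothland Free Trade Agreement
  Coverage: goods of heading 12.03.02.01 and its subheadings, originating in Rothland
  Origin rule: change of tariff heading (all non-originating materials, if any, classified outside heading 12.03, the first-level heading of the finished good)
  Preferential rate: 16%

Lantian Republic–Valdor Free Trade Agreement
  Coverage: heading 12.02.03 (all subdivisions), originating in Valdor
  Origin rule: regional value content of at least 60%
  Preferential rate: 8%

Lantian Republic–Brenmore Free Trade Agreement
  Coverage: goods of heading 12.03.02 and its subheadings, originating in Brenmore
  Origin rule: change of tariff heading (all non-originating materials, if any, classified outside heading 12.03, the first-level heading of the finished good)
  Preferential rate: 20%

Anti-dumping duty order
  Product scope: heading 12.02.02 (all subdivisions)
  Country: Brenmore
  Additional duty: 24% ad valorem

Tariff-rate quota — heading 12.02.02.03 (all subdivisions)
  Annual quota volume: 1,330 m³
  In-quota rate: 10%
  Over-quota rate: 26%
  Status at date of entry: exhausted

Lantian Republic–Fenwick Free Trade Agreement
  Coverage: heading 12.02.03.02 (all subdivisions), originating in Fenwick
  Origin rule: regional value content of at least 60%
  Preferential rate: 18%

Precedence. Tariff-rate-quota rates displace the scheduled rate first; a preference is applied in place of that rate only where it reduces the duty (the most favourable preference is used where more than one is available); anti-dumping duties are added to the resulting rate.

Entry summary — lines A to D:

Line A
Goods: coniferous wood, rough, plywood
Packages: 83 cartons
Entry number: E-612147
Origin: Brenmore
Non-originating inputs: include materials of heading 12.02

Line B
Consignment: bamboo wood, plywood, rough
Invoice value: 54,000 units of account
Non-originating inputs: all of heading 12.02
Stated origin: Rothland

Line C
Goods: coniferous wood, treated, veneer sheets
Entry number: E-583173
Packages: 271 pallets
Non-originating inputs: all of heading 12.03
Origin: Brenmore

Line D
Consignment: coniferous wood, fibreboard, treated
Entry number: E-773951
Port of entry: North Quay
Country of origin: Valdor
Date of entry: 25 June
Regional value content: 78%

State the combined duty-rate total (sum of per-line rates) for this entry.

Line A: coniferous → 12.02; plywood → 12.02.02; rough → 12.02.02.02. Scheduled 17%. Brenmore agreement on 12.03.02: 12.02.02.02 not covered; anti-dumping (Brenmore, 12.02.02): +24%; total 17% + 24% = 41%. → 41%.
Line B: bamboo → 12.01; plywood → 12.01.01; rough → 12.01.01.01. Scheduled 26%. Rothland agreement on 12.03.02.01: 12.01.01.01 not covered. → 26%.
Line C: coniferous → 12.02; veneer sheets → 12.02.01; treated → 12.02.01.03. Scheduled 20%. Brenmore agreement on 12.03.02: 12.02.01.03 not covered; anti-dumping (Brenmore, 12.02.01.03): +31%; total 20% + 31% = 51%. → 51%.
Line D: coniferous → 12.02; fibreboard → 12.02.03; treated → 12.02.03.03. Scheduled 23%. Valdor agreement on 12.02.03: RVC ≥ 60% → 8% available; preferential 8%. → 8%.
Sum: 41% + 26% + 51% + 8% = 126%.

126%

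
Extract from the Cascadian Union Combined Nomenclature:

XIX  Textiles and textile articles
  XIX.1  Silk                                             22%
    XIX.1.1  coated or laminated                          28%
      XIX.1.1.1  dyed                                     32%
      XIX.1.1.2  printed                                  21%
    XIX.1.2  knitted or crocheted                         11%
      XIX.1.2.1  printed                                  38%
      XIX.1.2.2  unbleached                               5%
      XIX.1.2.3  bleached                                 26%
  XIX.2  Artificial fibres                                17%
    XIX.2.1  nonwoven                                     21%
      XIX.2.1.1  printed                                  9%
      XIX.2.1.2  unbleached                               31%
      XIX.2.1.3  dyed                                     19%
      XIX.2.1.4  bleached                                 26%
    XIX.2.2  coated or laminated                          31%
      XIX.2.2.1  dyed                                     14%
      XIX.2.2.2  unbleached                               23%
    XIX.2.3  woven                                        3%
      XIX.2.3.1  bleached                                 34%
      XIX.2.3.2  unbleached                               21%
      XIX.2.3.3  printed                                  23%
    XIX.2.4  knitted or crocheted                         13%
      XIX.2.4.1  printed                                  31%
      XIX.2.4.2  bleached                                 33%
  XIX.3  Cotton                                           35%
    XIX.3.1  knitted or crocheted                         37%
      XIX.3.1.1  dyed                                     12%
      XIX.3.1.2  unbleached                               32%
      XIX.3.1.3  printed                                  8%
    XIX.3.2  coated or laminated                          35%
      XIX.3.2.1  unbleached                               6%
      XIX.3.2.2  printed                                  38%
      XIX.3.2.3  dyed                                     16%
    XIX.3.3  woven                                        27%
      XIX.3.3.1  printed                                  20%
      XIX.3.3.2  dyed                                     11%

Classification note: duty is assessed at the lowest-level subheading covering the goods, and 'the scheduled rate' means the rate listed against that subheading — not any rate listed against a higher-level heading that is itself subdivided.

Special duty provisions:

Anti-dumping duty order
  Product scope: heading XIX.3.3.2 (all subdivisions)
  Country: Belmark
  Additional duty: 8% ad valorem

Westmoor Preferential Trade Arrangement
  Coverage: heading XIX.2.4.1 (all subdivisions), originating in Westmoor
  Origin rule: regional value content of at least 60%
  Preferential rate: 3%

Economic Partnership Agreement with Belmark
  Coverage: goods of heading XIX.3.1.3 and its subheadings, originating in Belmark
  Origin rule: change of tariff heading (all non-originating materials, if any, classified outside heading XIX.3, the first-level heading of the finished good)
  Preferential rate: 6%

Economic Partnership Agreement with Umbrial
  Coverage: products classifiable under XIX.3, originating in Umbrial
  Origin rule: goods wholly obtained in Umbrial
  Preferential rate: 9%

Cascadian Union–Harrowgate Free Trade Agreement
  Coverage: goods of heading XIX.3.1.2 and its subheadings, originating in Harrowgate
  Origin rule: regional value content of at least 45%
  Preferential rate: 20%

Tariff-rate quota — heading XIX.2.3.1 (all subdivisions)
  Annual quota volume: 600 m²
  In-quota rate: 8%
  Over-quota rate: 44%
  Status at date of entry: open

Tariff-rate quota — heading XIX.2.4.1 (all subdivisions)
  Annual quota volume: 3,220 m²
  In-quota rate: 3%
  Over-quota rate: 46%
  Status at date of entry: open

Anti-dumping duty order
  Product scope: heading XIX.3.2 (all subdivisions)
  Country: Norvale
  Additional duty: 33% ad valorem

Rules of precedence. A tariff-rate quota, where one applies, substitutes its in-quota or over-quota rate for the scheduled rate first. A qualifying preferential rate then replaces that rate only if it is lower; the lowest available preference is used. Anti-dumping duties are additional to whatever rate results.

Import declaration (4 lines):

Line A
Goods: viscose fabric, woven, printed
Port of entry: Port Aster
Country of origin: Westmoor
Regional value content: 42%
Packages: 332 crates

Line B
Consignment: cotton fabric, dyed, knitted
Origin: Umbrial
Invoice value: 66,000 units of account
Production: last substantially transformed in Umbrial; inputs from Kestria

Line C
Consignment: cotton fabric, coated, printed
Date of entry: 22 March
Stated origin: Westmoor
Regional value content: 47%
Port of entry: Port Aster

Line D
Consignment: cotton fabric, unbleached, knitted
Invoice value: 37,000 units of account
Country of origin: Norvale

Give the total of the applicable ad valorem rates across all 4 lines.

Line A: viscose → XIX.2; woven → XIX.2.3; printed → XIX.2.3.3. Scheduled 23%. Westmoor agreement on XIX.2.4.1: XIX.2.3.3 not covered. → 23%.
Line B: cotton → XIX.3; knitted → XIX.3.1; dyed → XIX.3.1.1. Scheduled 12%. Umbrial agreement on XIX.3: not wholly obtained. → 12%.
Line C: cotton → XIX.3; coated → XIX.3.2; printed → XIX.3.2.2. Scheduled 38%. Westmoor agreement on XIX.2.4.1: XIX.3.2.2 not covered. → 38%.
Line D: cotton → XIX.3; knitted → XIX.3.1; unbleached → XIX.3.1.2. Scheduled 32%. No special measure applies. → 32%.
Sum: 23% + 12% + 38% + 32% = 105%.

105%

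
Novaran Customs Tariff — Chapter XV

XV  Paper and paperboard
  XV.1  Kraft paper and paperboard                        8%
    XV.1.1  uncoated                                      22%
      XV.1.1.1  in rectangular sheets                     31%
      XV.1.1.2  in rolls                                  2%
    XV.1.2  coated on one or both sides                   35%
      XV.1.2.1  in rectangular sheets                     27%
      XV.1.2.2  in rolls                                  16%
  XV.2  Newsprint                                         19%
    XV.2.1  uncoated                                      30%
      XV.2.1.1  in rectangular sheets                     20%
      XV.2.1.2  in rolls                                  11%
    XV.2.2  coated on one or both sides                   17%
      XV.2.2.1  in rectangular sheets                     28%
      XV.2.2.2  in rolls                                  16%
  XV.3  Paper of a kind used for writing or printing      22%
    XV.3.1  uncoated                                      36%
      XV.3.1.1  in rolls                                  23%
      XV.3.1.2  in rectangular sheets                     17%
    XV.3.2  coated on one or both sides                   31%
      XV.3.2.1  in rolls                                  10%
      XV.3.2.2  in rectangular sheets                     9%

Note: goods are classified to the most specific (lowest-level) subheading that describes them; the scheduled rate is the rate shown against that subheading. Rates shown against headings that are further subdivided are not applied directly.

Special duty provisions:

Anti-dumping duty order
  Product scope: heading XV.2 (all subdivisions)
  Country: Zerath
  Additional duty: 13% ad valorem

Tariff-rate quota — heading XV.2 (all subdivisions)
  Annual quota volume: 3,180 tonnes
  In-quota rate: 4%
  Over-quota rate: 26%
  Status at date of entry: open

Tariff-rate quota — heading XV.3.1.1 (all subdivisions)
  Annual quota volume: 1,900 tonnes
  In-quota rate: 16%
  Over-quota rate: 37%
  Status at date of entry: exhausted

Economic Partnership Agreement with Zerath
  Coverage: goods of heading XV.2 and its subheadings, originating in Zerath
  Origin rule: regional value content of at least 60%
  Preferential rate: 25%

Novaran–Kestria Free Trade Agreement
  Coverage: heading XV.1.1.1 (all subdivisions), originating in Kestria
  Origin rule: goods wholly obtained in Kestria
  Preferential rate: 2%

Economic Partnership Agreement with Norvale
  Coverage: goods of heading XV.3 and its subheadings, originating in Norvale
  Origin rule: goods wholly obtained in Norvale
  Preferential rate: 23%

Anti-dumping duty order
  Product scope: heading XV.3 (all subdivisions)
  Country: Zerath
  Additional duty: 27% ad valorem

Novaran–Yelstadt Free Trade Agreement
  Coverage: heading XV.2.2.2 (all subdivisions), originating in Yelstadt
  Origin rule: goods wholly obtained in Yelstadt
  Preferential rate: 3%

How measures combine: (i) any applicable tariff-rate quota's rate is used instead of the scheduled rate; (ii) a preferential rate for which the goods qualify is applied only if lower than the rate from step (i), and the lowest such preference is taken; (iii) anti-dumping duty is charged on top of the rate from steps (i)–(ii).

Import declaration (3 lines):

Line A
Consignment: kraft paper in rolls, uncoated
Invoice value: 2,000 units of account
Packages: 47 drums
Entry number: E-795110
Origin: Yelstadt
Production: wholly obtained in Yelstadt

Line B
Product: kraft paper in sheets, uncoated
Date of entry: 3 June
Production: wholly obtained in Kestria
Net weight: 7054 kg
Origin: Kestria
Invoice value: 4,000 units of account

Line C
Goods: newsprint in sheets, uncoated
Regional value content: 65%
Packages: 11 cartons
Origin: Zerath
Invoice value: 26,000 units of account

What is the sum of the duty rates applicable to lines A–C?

Line A: kraft paper → XV.1; uncoated → XV.1.1; in rolls → XV.1.1.2. Scheduled 2%. Yelstadt agreement on XV.2.2.2: XV.1.1.2 not covered. → 2%.
Line B: kraft paper → XV.1; uncoated → XV.1.1; in sheets → XV.1.1.1. Scheduled 31%. Kestria agreement on XV.1.1.1: wholly obtained → 2% available; preferential 2%. → 2%.
Line C: newsprint → XV.2; uncoated → XV.2.1; in sheets → XV.2.1.1. Scheduled 20%. quota on XV.2 open → in-quota 4%; Zerath agreement on XV.2: RVC ≥ 60% → 25% available; preference 25% not lower than 4% → no reduction; anti-dumping (Zerath, XV.2): +13%; total 4% + 13% = 17%. → 17%.
Sum: 2% + 2% + 17% = 21%.

21%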